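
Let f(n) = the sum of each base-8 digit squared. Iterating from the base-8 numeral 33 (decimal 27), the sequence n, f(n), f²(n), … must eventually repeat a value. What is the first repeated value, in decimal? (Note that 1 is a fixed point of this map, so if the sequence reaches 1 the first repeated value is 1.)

27 = (3,3)_8 → 18
18 = (2,2)_8 → 8
8 = (1,0)_8 → 1  — reached the fixed point 1.
1 → 1, so 1 is the first repeated value.

1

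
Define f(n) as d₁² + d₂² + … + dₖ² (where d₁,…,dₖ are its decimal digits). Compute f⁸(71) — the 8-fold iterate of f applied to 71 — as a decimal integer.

71 → 7² + 1² = 49 + 1 = 50
50 → 5² + 0² = 25 + 0 = 25
25 → 2² + 5² = 4 + 25 = 29
29 → 2² + 9² = 4 + 81 = 85
85 → 8² + 5² = 64 + 25 = 89
89 → 8² + 9² = 64 + 81 = 145
145 → 1² + 4² + 5² = 1 + 16 + 25 = 42
42 → 4² + 2² = 16 + 4 = 20

20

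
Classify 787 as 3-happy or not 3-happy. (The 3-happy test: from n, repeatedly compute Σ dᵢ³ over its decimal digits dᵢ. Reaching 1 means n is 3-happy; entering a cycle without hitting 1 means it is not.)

3-happy

787 → 1198
1198 → 1243
1243 → 100
100 → 1  — reached 1.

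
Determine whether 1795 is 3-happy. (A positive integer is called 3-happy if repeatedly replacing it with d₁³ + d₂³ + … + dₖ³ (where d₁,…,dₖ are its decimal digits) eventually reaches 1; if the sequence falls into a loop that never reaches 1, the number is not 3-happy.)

1795 → 1³ + 7³ + 9³ + 5³ = 1 + 343 + 729 + 125 = 1198
1198 → 1³ + 1³ + 9³ + 8³ = 1 + 1 + 729 + 512 = 1243
1243 → 1³ + 2³ + 4³ + 3³ = 1 + 8 + 64 + 27 = 100
100 → 1³ + 0³ + 0³ = 1 + 0 + 0 = 1  — reached 1.

3-happy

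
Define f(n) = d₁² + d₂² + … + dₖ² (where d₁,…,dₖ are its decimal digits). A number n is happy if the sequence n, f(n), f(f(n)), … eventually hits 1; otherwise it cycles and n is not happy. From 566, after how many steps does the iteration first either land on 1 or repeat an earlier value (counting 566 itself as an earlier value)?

4

566 → 5² + 6² + 6² = 25 + 36 + 36 = 97
97 → 9² + 7² = 81 + 49 = 130
130 → 1² + 3² + 0² = 1 + 9 + 0 = 10
10 → 1² + 0² = 1 + 0 = 1  — reached 1.
That took 4 steps.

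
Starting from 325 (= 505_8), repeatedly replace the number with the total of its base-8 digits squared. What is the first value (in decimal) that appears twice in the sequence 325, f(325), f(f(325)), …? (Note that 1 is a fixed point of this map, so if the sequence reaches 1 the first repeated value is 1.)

25

325 = (5,0,5)_8 → 50
50 = (6,2)_8 → 40
40 = (5,0)_8 → 25
25 = (3,1)_8 → 10
10 = (1,2)_8 → 5
5 = (5)_8 → 25  — 25 already appeared earlier.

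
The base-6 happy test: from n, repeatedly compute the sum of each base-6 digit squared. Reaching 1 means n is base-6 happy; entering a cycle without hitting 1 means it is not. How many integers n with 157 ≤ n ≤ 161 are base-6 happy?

157: 157 → 21 → 18 → 9 → 10 → 17 → 29 → 41 → 26 → 20 → 13 → 5 → 25 → 17  — not base-6 happy
158: 158 → 24 → 16 → 20 → 13 → 5 → 25 → 17 → 29 → 41 → 26 → 20  — not base-6 happy
159: 159 → 29 → 41 → 26 → 20 → 13 → 5 → 25 → 17 → 29  — not base-6 happy
160: 160 → 36 → 1  — base-6 happy
161: 161 → 45 → 11 → 26 → 20 → 13 → 5 → 25 → 17 → 29 → 41 → 26  — not base-6 happy
base-6 happy: 160

1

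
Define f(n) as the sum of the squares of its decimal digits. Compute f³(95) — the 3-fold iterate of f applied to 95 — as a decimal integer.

95 → 9² + 5² = 81 + 25 = 106
106 → 1² + 0² + 6² = 1 + 0 + 36 = 37
37 → 3² + 7² = 9 + 49 = 58

58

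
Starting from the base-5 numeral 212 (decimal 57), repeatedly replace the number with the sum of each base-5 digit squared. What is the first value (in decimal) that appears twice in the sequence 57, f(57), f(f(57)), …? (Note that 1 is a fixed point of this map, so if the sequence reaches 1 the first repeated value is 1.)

13

57 = (2,1,2)_5 → 2² + 1² + 2² = 4 + 1 + 4 = 9
9 = (1,4)_5 → 1² + 4² = 1 + 16 = 17
17 = (3,2)_5 → 3² + 2² = 9 + 4 = 13
13 = (2,3)_5 → 2² + 3² = 4 + 9 = 13  — 13 already appeared earlier.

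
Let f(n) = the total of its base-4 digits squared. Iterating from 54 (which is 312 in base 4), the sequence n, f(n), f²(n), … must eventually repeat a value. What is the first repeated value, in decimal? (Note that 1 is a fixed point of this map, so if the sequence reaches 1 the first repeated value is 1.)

54 = (3,1,2)_4 → 14
14 = (3,2)_4 → 13
13 = (3,1)_4 → 10
10 = (2,2)_4 → 8
8 = (2,0)_4 → 4
4 = (1,0)_4 → 1  — reached the fixed point 1.
1 → 1, so 1 is the first repeated value.

1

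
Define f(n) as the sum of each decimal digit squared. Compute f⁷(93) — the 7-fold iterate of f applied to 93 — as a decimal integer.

89

93 → 9² + 3² = 81 + 9 = 90
90 → 9² + 0² = 81 + 0 = 81
81 → 8² + 1² = 64 + 1 = 65
65 → 6² + 5² = 36 + 25 = 61
61 → 6² + 1² = 36 + 1 = 37
37 → 3² + 7² = 9 + 49 = 58
58 → 5² + 8² = 25 + 64 = 89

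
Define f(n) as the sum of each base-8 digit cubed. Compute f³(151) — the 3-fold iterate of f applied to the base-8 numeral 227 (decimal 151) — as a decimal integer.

151 = (2,2,7)_8 → 2³ + 2³ + 7³ = 8 + 8 + 343 = 359
359 = (5,4,7)_8 → 5³ + 4³ + 7³ = 125 + 64 + 343 = 532
532 = (1,0,2,4)_8 → 1³ + 0³ + 2³ + 4³ = 1 + 0 + 8 + 64 = 73

73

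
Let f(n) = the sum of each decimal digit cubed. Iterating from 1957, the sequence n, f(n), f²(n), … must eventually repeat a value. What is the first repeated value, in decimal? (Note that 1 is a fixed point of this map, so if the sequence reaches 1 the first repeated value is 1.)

1

1957 → 1198
1198 → 1243
1243 → 100
100 → 1  — reached the fixed point 1.
1 → 1, so 1 is the first repeated value.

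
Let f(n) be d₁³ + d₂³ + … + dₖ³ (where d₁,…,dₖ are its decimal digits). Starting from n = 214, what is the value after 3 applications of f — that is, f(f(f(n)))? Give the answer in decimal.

370

214 → 73
73 → 370
370 → 370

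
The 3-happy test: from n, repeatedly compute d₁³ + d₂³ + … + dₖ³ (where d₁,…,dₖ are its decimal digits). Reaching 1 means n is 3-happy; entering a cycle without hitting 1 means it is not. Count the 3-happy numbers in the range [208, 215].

208: 208 → 520 → 133 → 55 → 250 → 133  — not 3-happy
209: 209 → 737 → 713 → 371 → 371  — not 3-happy
210: 210 → 9 → 729 → 1080 → 513 → 153 → 153  — not 3-happy
211: 211 → 10 → 1  — 3-happy
212: 212 → 17 → 344 → 155 → 251 → 134 → 92 → 737 → 713 → 371 → 371  — not 3-happy
213: 213 → 36 → 243 → 99 → 1458 → 702 → 351 → 153 → 153  — not 3-happy
214: 214 → 73 → 370 → 370  — not 3-happy
215: 215 → 134 → 92 → 737 → 713 → 371 → 371  — not 3-happy
3-happy: 211

1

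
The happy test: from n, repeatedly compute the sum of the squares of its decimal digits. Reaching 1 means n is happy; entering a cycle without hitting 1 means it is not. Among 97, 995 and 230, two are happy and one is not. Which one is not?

97: 97 → 130 → 10 → 1  — reaches 1 (happy)
995: 995 → 187 → 114 → 18 → 65 → 61 → 37 → 58 → 89 → 145 → 42 → 20 → 4 → 16 → 37  — repeats 37 (not happy)
230: 230 → 13 → 10 → 1  — reaches 1 (happy)

995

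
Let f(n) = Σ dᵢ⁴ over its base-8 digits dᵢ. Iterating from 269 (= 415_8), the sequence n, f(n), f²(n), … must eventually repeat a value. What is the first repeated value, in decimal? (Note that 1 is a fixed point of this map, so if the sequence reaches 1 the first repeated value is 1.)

256

269 = (4,1,5)_8 → 4⁴ + 1⁴ + 5⁴ = 882
882 = (1,5,6,2)_8 → 1⁴ + 5⁴ + 6⁴ + 2⁴ = 1938
1938 = (3,6,2,2)_8 → 3⁴ + 6⁴ + 2⁴ + 2⁴ = 1409
1409 = (2,6,0,1)_8 → 2⁴ + 6⁴ + 0⁴ + 1⁴ = 1313
1313 = (2,4,4,1)_8 → 2⁴ + 4⁴ + 4⁴ + 1⁴ = 529
529 = (1,0,2,1)_8 → 1⁴ + 0⁴ + 2⁴ + 1⁴ = 18
18 = (2,2)_8 → 2⁴ + 2⁴ = 32
32 = (4,0)_8 → 4⁴ + 0⁴ = 256
256 = (4,0,0)_8 → 4⁴ + 0⁴ + 0⁴ = 256  — 256 already appeared earlier.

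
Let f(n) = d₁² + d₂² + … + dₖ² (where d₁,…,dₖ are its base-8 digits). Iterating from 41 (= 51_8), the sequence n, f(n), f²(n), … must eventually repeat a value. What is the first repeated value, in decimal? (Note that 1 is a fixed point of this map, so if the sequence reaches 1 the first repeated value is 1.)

26

41 = (5,1)_8 → 5² + 1² = 25 + 1 = 26
26 = (3,2)_8 → 3² + 2² = 9 + 4 = 13
13 = (1,5)_8 → 1² + 5² = 1 + 25 = 26  — 26 already appeared earlier.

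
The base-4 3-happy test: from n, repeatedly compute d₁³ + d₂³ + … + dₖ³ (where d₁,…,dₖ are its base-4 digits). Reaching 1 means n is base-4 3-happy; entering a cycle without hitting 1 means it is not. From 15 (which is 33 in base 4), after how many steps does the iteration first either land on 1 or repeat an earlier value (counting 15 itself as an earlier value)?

15 = (3,3)_4 → 3³ + 3³ = 54
54 = (3,1,2)_4 → 3³ + 1³ + 2³ = 36
36 = (2,1,0)_4 → 2³ + 1³ + 0³ = 9
9 = (2,1)_4 → 2³ + 1³ = 9  — 9 repeats.
That took 4 steps.

4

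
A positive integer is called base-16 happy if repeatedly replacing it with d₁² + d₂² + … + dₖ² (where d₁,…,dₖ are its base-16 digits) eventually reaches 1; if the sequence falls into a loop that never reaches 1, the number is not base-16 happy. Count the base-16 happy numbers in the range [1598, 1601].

1598: 1598 → 241 → 226 → 200 → 208 → 169 → 181 → 146 → 85 → 50 → 13 → 169  (repeats 169)
1599: 1599 → 270 → 197 → 169 → 181 → 146 → 85 → 50 → 13 → 169  (repeats 169)
1600: 1600 → 52 → 25 → 82 → 29 → 170 → 200 → 208 → 169 → 181 → 146 → 85 → 50 → 13 → 169  (repeats 169)
1601: 1601 → 53 → 34 → 8 → 64 → 16 → 1  (reaches 1)
base-16 happy: 1601

1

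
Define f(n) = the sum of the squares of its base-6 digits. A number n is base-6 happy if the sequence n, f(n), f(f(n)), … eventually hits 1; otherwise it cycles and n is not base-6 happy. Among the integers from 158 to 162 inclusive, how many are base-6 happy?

158: 158 → 24 → 16 → 20 → 13 → 5 → 25 → 17 → 29 → 41 → 26 → 20  (repeats 20)
159: 159 → 29 → 41 → 26 → 20 → 13 → 5 → 25 → 17 → 29  (repeats 29)
160: 160 → 36 → 1  (reaches 1)
161: 161 → 45 → 11 → 26 → 20 → 13 → 5 → 25 → 17 → 29 → 41 → 26  (repeats 26)
162: 162 → 25 → 17 → 29 → 41 → 26 → 20 → 13 → 5 → 25  (repeats 25)
base-6 happy: 160

1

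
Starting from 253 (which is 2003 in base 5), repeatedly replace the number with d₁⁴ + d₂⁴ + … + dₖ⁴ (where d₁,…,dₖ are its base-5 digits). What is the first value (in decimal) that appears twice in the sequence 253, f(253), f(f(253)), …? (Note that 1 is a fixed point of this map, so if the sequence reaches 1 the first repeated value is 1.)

253 = (2,0,0,3)_5 → 2⁴ + 0⁴ + 0⁴ + 3⁴ = 16 + 0 + 0 + 81 = 97
97 = (3,4,2)_5 → 3⁴ + 4⁴ + 2⁴ = 81 + 256 + 16 = 353
353 = (2,4,0,3)_5 → 2⁴ + 4⁴ + 0⁴ + 3⁴ = 16 + 256 + 0 + 81 = 353  — 353 already appeared earlier.

353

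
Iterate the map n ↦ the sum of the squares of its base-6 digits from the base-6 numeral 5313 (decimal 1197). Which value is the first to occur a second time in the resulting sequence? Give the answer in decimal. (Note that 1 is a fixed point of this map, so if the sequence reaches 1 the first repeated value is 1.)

1

1197 = (5,3,1,3)_6 → 5² + 3² + 1² + 3² = 25 + 9 + 1 + 9 = 44
44 = (1,1,2)_6 → 1² + 1² + 2² = 1 + 1 + 4 = 6
6 = (1,0)_6 → 1² + 0² = 1 + 0 = 1  — reached the fixed point 1.
1 → 1, so 1 is the first repeated value.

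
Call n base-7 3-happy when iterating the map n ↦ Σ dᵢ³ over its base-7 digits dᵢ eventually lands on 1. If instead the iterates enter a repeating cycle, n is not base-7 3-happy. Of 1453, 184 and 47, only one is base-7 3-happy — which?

1453: 1453 → 193 → 307 → 433 → 343 → 1  — reaches 1 (base-7 3-happy)
184: 184 → 160 → 244 → 496 → 244  — repeats 244 (not base-7 3-happy)
47: 47 → 341 → 557 → 137 → 197 → 65 → 17 → 35 → 125 → 251 → 341  — repeats 341 (not base-7 3-happy)

1453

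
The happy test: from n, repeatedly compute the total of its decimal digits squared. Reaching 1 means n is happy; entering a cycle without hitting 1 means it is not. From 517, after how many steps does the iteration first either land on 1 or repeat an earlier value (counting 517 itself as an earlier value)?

517 → 5² + 1² + 7² = 75
75 → 7² + 5² = 74
74 → 7² + 4² = 65
65 → 6² + 5² = 61
61 → 6² + 1² = 37
37 → 3² + 7² = 58
58 → 5² + 8² = 89
89 → 8² + 9² = 145
145 → 1² + 4² + 5² = 42
42 → 4² + 2² = 20
20 → 2² + 0² = 4
4 → 4² = 16
16 → 1² + 6² = 37  — 37 repeats.
That took 13 steps.

13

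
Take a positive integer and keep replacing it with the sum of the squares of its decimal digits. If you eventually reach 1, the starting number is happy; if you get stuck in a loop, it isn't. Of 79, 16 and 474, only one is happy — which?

79: 79 → 130 → 10 → 1  — reaches 1 (happy)
16: 16 → 37 → 58 → 89 → 145 → 42 → 20 → 4 → 16  — repeats 16 (not happy)
474: 474 → 81 → 65 → 61 → 37 → 58 → 89 → 145 → 42 → 20 → 4 → 16 → 37  — repeats 37 (not happy)

79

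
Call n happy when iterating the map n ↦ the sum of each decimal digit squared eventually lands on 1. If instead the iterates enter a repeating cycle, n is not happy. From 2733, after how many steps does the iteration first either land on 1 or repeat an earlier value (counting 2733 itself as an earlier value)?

2733 → 2² + 7² + 3² + 3² = 71
71 → 7² + 1² = 50
50 → 5² + 0² = 25
25 → 2² + 5² = 29
29 → 2² + 9² = 85
85 → 8² + 5² = 89
89 → 8² + 9² = 145
145 → 1² + 4² + 5² = 42
42 → 4² + 2² = 20
20 → 2² + 0² = 4
4 → 4² = 16
16 → 1² + 6² = 37
37 → 3² + 7² = 58
58 → 5² + 8² = 89  — 89 repeats.
That took 14 steps.

14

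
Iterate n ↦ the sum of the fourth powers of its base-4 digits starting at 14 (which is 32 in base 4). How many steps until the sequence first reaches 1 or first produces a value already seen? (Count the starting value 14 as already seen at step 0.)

14 = (3,2)_4 → 3⁴ + 2⁴ = 97
97 = (1,2,0,1)_4 → 1⁴ + 2⁴ + 0⁴ + 1⁴ = 18
18 = (1,0,2)_4 → 1⁴ + 0⁴ + 2⁴ = 17
17 = (1,0,1)_4 → 1⁴ + 0⁴ + 1⁴ = 2
2 = (2)_4 → 2⁴ = 16
16 = (1,0,0)_4 → 1⁴ + 0⁴ + 0⁴ = 1  — reached 1.
That took 6 steps.

6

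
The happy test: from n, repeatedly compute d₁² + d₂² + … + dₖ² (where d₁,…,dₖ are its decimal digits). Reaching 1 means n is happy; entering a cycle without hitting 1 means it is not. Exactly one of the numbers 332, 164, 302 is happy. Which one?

302

332: 332 → 22 → 8 → 64 → 52 → 29 → 85 → 89 → 145 → 42 → 20 → 4 → 16 → 37 → 58 → 89  — repeats 89 (not happy)
164: 164 → 53 → 34 → 25 → 29 → 85 → 89 → 145 → 42 → 20 → 4 → 16 → 37 → 58 → 89  — repeats 89 (not happy)
302: 302 → 13 → 10 → 1  — reaches 1 (happy)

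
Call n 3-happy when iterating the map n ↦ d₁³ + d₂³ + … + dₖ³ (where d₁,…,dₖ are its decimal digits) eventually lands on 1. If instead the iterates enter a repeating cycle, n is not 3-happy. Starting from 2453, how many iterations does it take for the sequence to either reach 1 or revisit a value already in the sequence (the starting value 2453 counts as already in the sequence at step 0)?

9

2453 → 2³ + 4³ + 5³ + 3³ = 8 + 64 + 125 + 27 = 224
224 → 2³ + 2³ + 4³ = 8 + 8 + 64 = 80
80 → 8³ + 0³ = 512 + 0 = 512
512 → 5³ + 1³ + 2³ = 125 + 1 + 8 = 134
134 → 1³ + 3³ + 4³ = 1 + 27 + 64 = 92
92 → 9³ + 2³ = 729 + 8 = 737
737 → 7³ + 3³ + 7³ = 343 + 27 + 343 = 713
713 → 7³ + 1³ + 3³ = 343 + 1 + 27 = 371
371 → 3³ + 7³ + 1³ = 27 + 343 + 1 = 371  — 371 repeats.
That took 9 steps.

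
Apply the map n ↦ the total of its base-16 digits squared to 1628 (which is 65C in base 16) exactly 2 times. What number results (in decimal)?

313

1628 = (6,5,12)_16 → 6² + 5² + 12² = 205
205 = (12,13)_16 → 12² + 13² = 313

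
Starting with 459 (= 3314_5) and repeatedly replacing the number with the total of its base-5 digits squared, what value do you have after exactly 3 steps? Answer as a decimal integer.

1

459 = (3,3,1,4)_5 → 3² + 3² + 1² + 4² = 9 + 9 + 1 + 16 = 35
35 = (1,2,0)_5 → 1² + 2² + 0² = 1 + 4 + 0 = 5
5 = (1,0)_5 → 1² + 0² = 1 + 0 = 1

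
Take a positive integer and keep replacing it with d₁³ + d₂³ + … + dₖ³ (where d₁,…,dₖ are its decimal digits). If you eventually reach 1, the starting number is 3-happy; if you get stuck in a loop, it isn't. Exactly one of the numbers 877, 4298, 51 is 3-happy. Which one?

877

877: 877 → 1198 → 1243 → 100 → 1  — reaches 1 (3-happy)
4298: 4298 → 1313 → 56 → 341 → 92 → 737 → 713 → 371 → 371  — repeats 371 (not 3-happy)
51: 51 → 126 → 225 → 141 → 66 → 432 → 99 → 1458 → 702 → 351 → 153 → 153  — repeats 153 (not 3-happy)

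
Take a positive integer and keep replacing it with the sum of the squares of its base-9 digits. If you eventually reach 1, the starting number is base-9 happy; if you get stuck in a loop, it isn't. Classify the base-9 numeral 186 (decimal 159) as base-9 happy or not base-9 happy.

159 = (1,8,6)_9 → 1² + 8² + 6² = 101
101 = (1,2,2)_9 → 1² + 2² + 2² = 9
9 = (1,0)_9 → 1² + 0² = 1  — reached 1.

base-9 happy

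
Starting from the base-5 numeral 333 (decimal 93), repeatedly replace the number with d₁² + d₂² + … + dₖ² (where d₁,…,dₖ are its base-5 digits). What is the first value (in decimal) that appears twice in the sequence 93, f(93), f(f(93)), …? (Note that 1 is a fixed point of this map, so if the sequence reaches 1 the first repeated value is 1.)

93 = (3,3,3)_5 → 3² + 3² + 3² = 27
27 = (1,0,2)_5 → 1² + 0² + 2² = 5
5 = (1,0)_5 → 1² + 0² = 1  — reached the fixed point 1.
1 → 1, so 1 is the first repeated value.

1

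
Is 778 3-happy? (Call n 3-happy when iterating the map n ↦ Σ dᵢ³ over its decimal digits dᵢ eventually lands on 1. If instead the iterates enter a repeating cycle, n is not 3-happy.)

3-happy

778 → 7³ + 7³ + 8³ = 1198
1198 → 1³ + 1³ + 9³ + 8³ = 1243
1243 → 1³ + 2³ + 4³ + 3³ = 100
100 → 1³ + 0³ + 0³ = 1  — reached 1.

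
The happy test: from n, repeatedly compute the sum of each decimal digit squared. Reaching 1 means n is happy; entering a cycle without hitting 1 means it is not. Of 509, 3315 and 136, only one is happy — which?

509: 509 → 106 → 37 → 58 → 89 → 145 → 42 → 20 → 4 → 16 → 37  — repeats 37 (not happy)
3315: 3315 → 44 → 32 → 13 → 10 → 1  — reaches 1 (happy)
136: 136 → 46 → 52 → 29 → 85 → 89 → 145 → 42 → 20 → 4 → 16 → 37 → 58 → 89  — repeats 89 (not happy)

3315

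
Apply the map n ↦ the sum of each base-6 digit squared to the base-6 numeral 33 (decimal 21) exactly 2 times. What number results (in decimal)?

9

21 = (3,3)_6 → 3² + 3² = 18
18 = (3,0)_6 → 3² + 0² = 9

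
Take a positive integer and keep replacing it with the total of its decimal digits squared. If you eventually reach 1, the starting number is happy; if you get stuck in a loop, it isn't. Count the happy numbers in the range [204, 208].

204: 204 → 20 → 4 → 16 → 37 → 58 → 89 → 145 → 42 → 20  — not happy
205: 205 → 29 → 85 → 89 → 145 → 42 → 20 → 4 → 16 → 37 → 58 → 89  — not happy
206: 206 → 40 → 16 → 37 → 58 → 89 → 145 → 42 → 20 → 4 → 16  — not happy
207: 207 → 53 → 34 → 25 → 29 → 85 → 89 → 145 → 42 → 20 → 4 → 16 → 37 → 58 → 89  — not happy
208: 208 → 68 → 100 → 1  — happy
happy: 208

1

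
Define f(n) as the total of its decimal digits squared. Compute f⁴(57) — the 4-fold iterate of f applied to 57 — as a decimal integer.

57 → 5² + 7² = 74
74 → 7² + 4² = 65
65 → 6² + 5² = 61
61 → 6² + 1² = 37

37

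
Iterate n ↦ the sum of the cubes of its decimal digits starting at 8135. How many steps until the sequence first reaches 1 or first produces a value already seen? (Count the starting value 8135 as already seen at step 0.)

8135 → 665
665 → 557
557 → 593
593 → 881
881 → 1025
1025 → 134
134 → 92
92 → 737
737 → 713
713 → 371
371 → 371  — 371 repeats.
That took 11 steps.

11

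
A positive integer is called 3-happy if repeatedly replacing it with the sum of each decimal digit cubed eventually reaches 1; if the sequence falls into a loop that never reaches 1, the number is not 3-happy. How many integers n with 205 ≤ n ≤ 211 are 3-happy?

1

205: 205 → 133 → 55 → 250 → 133  — not 3-happy
206: 206 → 224 → 80 → 512 → 134 → 92 → 737 → 713 → 371 → 371  — not 3-happy
207: 207 → 351 → 153 → 153  — not 3-happy
208: 208 → 520 → 133 → 55 → 250 → 133  — not 3-happy
209: 209 → 737 → 713 → 371 → 371  — not 3-happy
210: 210 → 9 → 729 → 1080 → 513 → 153 → 153  — not 3-happy
211: 211 → 10 → 1  — 3-happy
3-happy: 211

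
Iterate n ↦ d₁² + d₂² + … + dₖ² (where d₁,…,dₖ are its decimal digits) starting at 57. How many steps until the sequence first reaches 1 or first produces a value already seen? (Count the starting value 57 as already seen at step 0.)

12

57 → 5² + 7² = 74
74 → 7² + 4² = 65
65 → 6² + 5² = 61
61 → 6² + 1² = 37
37 → 3² + 7² = 58
58 → 5² + 8² = 89
89 → 8² + 9² = 145
145 → 1² + 4² + 5² = 42
42 → 4² + 2² = 20
20 → 2² + 0² = 4
4 → 4² = 16
16 → 1² + 6² = 37  — 37 repeats.
That took 12 steps.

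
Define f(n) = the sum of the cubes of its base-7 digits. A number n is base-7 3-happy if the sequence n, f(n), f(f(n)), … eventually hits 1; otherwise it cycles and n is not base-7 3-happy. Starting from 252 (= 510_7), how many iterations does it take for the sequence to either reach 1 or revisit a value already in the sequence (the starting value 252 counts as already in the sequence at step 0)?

4

252 = (5,1,0)_7 → 5³ + 1³ + 0³ = 126
126 = (2,4,0)_7 → 2³ + 4³ + 0³ = 72
72 = (1,3,2)_7 → 1³ + 3³ + 2³ = 36
36 = (5,1)_7 → 5³ + 1³ = 126  — 126 repeats.
That took 4 steps.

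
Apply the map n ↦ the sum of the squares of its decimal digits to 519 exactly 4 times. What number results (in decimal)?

29

519 → 5² + 1² + 9² = 25 + 1 + 81 = 107
107 → 1² + 0² + 7² = 1 + 0 + 49 = 50
50 → 5² + 0² = 25 + 0 = 25
25 → 2² + 5² = 4 + 25 = 29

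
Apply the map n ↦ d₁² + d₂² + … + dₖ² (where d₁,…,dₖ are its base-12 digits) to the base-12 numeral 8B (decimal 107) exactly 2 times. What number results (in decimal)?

107 = (8,11)_12 → 8² + 11² = 185
185 = (1,3,5)_12 → 1² + 3² + 5² = 35

35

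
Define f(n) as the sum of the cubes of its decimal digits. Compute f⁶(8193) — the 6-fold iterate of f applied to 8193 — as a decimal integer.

8193 → 1269
1269 → 954
954 → 918
918 → 1242
1242 → 81
81 → 513

513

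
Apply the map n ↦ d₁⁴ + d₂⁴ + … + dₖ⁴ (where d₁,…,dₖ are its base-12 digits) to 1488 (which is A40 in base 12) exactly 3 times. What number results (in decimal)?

1488 = (10,4,0)_12 → 10⁴ + 4⁴ + 0⁴ = 10000 + 256 + 0 = 10256
10256 = (5,11,2,8)_12 → 5⁴ + 11⁴ + 2⁴ + 8⁴ = 625 + 14641 + 16 + 4096 = 19378
19378 = (11,2,6,10)_12 → 11⁴ + 2⁴ + 6⁴ + 10⁴ = 14641 + 16 + 1296 + 10000 = 25953

25953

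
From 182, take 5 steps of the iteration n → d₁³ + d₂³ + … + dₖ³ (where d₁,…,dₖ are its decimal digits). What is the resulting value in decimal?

713

182 → 1³ + 8³ + 2³ = 1 + 512 + 8 = 521
521 → 5³ + 2³ + 1³ = 125 + 8 + 1 = 134
134 → 1³ + 3³ + 4³ = 1 + 27 + 64 = 92
92 → 9³ + 2³ = 729 + 8 = 737
737 → 7³ + 3³ + 7³ = 343 + 27 + 343 = 713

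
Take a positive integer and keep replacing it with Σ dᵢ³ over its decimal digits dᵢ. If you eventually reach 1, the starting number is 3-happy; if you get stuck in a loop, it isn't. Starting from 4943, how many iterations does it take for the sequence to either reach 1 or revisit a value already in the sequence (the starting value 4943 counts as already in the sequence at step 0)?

4943 → 4³ + 9³ + 4³ + 3³ = 884
884 → 8³ + 8³ + 4³ = 1088
1088 → 1³ + 0³ + 8³ + 8³ = 1025
1025 → 1³ + 0³ + 2³ + 5³ = 134
134 → 1³ + 3³ + 4³ = 92
92 → 9³ + 2³ = 737
737 → 7³ + 3³ + 7³ = 713
713 → 7³ + 1³ + 3³ = 371
371 → 3³ + 7³ + 1³ = 371  — 371 repeats.
That took 9 steps.

9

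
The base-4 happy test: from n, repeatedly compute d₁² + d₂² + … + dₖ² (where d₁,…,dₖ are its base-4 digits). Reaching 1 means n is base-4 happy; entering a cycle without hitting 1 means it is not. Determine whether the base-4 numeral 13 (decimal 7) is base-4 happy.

7 = (1,3)_4 → 1² + 3² = 10
10 = (2,2)_4 → 2² + 2² = 8
8 = (2,0)_4 → 2² + 0² = 4
4 = (1,0)_4 → 1² + 0² = 1  — reached 1.

base-4 happy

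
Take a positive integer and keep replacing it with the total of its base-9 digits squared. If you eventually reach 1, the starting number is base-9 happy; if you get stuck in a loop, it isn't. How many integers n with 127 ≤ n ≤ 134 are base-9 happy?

1

127: 127 → 27 → 9 → 1  (reaches 1)
128: 128 → 30 → 18 → 4 → 16 → 50 → 50  (repeats 50)
129: 129 → 35 → 73 → 65 → 53 → 89 → 65  (repeats 65)
130: 130 → 42 → 52 → 74 → 68 → 74  (repeats 74)
131: 131 → 51 → 61 → 85 → 17 → 65 → 53 → 89 → 65  (repeats 65)
132: 132 → 62 → 100 → 6 → 36 → 16 → 50 → 50  (repeats 50)
133: 133 → 75 → 73 → 65 → 53 → 89 → 65  (repeats 65)
134: 134 → 90 → 2 → 4 → 16 → 50 → 50  (repeats 50)
base-9 happy: 127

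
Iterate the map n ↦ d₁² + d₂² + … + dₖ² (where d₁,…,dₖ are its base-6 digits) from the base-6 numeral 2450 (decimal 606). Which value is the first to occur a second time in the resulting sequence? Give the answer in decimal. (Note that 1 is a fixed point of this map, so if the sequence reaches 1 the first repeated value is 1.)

606 = (2,4,5,0)_6 → 2² + 4² + 5² + 0² = 4 + 16 + 25 + 0 = 45
45 = (1,1,3)_6 → 1² + 1² + 3² = 1 + 1 + 9 = 11
11 = (1,5)_6 → 1² + 5² = 1 + 25 = 26
26 = (4,2)_6 → 4² + 2² = 16 + 4 = 20
20 = (3,2)_6 → 3² + 2² = 9 + 4 = 13
13 = (2,1)_6 → 2² + 1² = 4 + 1 = 5
5 = (5)_6 → 5² = 25
25 = (4,1)_6 → 4² + 1² = 16 + 1 = 17
17 = (2,5)_6 → 2² + 5² = 4 + 25 = 29
29 = (4,5)_6 → 4² + 5² = 16 + 25 = 41
41 = (1,0,5)_6 → 1² + 0² + 5² = 1 + 0 + 25 = 26  — 26 already appeared earlier.

26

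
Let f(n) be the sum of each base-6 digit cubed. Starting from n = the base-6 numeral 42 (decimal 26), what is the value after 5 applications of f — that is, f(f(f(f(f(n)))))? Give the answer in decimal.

128

26 = (4,2)_6 → 72
72 = (2,0,0)_6 → 8
8 = (1,2)_6 → 9
9 = (1,3)_6 → 28
28 = (4,4)_6 → 128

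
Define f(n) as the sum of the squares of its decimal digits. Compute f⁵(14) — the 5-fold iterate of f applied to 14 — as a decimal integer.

85

14 → 1² + 4² = 17
17 → 1² + 7² = 50
50 → 5² + 0² = 25
25 → 2² + 5² = 29
29 → 2² + 9² = 85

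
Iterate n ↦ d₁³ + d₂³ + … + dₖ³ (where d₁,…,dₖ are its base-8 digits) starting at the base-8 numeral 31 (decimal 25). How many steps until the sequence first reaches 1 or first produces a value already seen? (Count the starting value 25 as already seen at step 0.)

25 = (3,1)_8 → 3³ + 1³ = 28
28 = (3,4)_8 → 3³ + 4³ = 91
91 = (1,3,3)_8 → 1³ + 3³ + 3³ = 55
55 = (6,7)_8 → 6³ + 7³ = 559
559 = (1,0,5,7)_8 → 1³ + 0³ + 5³ + 7³ = 469
469 = (7,2,5)_8 → 7³ + 2³ + 5³ = 476
476 = (7,3,4)_8 → 7³ + 3³ + 4³ = 434
434 = (6,6,2)_8 → 6³ + 6³ + 2³ = 440
440 = (6,7,0)_8 → 6³ + 7³ + 0³ = 559  — 559 repeats.
That took 9 steps.

9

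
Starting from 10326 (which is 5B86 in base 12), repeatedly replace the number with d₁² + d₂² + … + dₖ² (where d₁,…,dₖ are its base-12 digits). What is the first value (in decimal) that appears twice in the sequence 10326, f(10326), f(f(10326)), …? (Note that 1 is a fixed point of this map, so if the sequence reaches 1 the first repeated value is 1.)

10326 = (5,11,8,6)_12 → 5² + 11² + 8² + 6² = 25 + 121 + 64 + 36 = 246
246 = (1,8,6)_12 → 1² + 8² + 6² = 1 + 64 + 36 = 101
101 = (8,5)_12 → 8² + 5² = 64 + 25 = 89
89 = (7,5)_12 → 7² + 5² = 49 + 25 = 74
74 = (6,2)_12 → 6² + 2² = 36 + 4 = 40
40 = (3,4)_12 → 3² + 4² = 9 + 16 = 25
25 = (2,1)_12 → 2² + 1² = 4 + 1 = 5
5 = (5)_12 → 5² = 25  — 25 already appeared earlier.

25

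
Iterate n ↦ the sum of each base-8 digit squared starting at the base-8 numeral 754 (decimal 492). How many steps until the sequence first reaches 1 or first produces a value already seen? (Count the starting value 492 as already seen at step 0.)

492 = (7,5,4)_8 → 7² + 5² + 4² = 49 + 25 + 16 = 90
90 = (1,3,2)_8 → 1² + 3² + 2² = 1 + 9 + 4 = 14
14 = (1,6)_8 → 1² + 6² = 1 + 36 = 37
37 = (4,5)_8 → 4² + 5² = 16 + 25 = 41
41 = (5,1)_8 → 5² + 1² = 25 + 1 = 26
26 = (3,2)_8 → 3² + 2² = 9 + 4 = 13
13 = (1,5)_8 → 1² + 5² = 1 + 25 = 26  — 26 repeats.
That took 7 steps.

7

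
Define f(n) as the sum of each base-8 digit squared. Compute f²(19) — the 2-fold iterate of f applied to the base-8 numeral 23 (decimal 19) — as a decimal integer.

19 = (2,3)_8 → 2² + 3² = 4 + 9 = 13
13 = (1,5)_8 → 1² + 5² = 1 + 25 = 26

26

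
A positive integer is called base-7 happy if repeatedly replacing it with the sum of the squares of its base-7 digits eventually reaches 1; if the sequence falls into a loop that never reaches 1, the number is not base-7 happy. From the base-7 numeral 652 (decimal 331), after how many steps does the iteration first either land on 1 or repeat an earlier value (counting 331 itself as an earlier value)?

5

331 = (6,5,2)_7 → 6² + 5² + 2² = 36 + 25 + 4 = 65
65 = (1,2,2)_7 → 1² + 2² + 2² = 1 + 4 + 4 = 9
9 = (1,2)_7 → 1² + 2² = 1 + 4 = 5
5 = (5)_7 → 5² = 25
25 = (3,4)_7 → 3² + 4² = 9 + 16 = 25  — 25 repeats.
That took 5 steps.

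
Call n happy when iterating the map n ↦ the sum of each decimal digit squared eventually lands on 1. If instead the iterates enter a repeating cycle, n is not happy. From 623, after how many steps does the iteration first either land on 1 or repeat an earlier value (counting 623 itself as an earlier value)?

623 → 49
49 → 97
97 → 130
130 → 10
10 → 1  — reached 1.
That took 5 steps.

5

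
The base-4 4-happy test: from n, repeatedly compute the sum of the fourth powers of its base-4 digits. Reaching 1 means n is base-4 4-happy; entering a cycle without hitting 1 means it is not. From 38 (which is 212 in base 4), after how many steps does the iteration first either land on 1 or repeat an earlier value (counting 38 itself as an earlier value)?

5

38 = (2,1,2)_4 → 2⁴ + 1⁴ + 2⁴ = 33
33 = (2,0,1)_4 → 2⁴ + 0⁴ + 1⁴ = 17
17 = (1,0,1)_4 → 1⁴ + 0⁴ + 1⁴ = 2
2 = (2)_4 → 2⁴ = 16
16 = (1,0,0)_4 → 1⁴ + 0⁴ + 0⁴ = 1  — reached 1.
That took 5 steps.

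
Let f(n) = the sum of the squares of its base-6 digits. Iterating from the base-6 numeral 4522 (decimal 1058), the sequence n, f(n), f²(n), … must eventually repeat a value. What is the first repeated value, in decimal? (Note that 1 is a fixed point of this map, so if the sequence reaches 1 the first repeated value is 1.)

1058 = (4,5,2,2)_6 → 4² + 5² + 2² + 2² = 16 + 25 + 4 + 4 = 49
49 = (1,2,1)_6 → 1² + 2² + 1² = 1 + 4 + 1 = 6
6 = (1,0)_6 → 1² + 0² = 1 + 0 = 1  — reached the fixed point 1.
1 → 1, so 1 is the first repeated value.

1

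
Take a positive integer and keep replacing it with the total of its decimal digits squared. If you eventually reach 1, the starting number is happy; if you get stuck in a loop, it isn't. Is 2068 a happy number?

2068 → 2² + 0² + 6² + 8² = 4 + 0 + 36 + 64 = 104
104 → 1² + 0² + 4² = 1 + 0 + 16 = 17
17 → 1² + 7² = 1 + 49 = 50
50 → 5² + 0² = 25 + 0 = 25
25 → 2² + 5² = 4 + 25 = 29
29 → 2² + 9² = 4 + 81 = 85
85 → 8² + 5² = 64 + 25 = 89
89 → 8² + 9² = 64 + 81 = 145
145 → 1² + 4² + 5² = 1 + 16 + 25 = 42
42 → 4² + 2² = 16 + 4 = 20
20 → 2² + 0² = 4 + 0 = 4
4 → 4² = 16
16 → 1² + 6² = 1 + 36 = 37
37 → 3² + 7² = 9 + 49 = 58
58 → 5² + 8² = 25 + 64 = 89  — 89 already seen; the sequence cycles without reaching 1.

not happy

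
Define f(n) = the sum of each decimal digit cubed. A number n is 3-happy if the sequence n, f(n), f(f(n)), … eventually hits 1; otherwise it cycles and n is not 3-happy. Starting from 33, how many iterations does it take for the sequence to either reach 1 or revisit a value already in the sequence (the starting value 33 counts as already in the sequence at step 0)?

33 → 3³ + 3³ = 54
54 → 5³ + 4³ = 189
189 → 1³ + 8³ + 9³ = 1242
1242 → 1³ + 2³ + 4³ + 2³ = 81
81 → 8³ + 1³ = 513
513 → 5³ + 1³ + 3³ = 153
153 → 1³ + 5³ + 3³ = 153  — 153 repeats.
That took 7 steps.

7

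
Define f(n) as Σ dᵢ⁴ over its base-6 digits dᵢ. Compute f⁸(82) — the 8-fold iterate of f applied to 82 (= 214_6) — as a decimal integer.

82 = (2,1,4)_6 → 2⁴ + 1⁴ + 4⁴ = 16 + 1 + 256 = 273
273 = (1,1,3,3)_6 → 1⁴ + 1⁴ + 3⁴ + 3⁴ = 1 + 1 + 81 + 81 = 164
164 = (4,3,2)_6 → 4⁴ + 3⁴ + 2⁴ = 256 + 81 + 16 = 353
353 = (1,3,4,5)_6 → 1⁴ + 3⁴ + 4⁴ + 5⁴ = 1 + 81 + 256 + 625 = 963
963 = (4,2,4,3)_6 → 4⁴ + 2⁴ + 4⁴ + 3⁴ = 256 + 16 + 256 + 81 = 609
609 = (2,4,5,3)_6 → 2⁴ + 4⁴ + 5⁴ + 3⁴ = 16 + 256 + 625 + 81 = 978
978 = (4,3,1,0)_6 → 4⁴ + 3⁴ + 1⁴ + 0⁴ = 256 + 81 + 1 + 0 = 338
338 = (1,3,2,2)_6 → 1⁴ + 3⁴ + 2⁴ + 2⁴ = 1 + 81 + 16 + 16 = 114

114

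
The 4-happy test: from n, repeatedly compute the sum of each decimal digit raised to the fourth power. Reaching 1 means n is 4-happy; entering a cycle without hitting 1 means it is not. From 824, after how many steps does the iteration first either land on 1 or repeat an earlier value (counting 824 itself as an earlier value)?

824 → 8⁴ + 2⁴ + 4⁴ = 4368
4368 → 4⁴ + 3⁴ + 6⁴ + 8⁴ = 5729
5729 → 5⁴ + 7⁴ + 2⁴ + 9⁴ = 9603
9603 → 9⁴ + 6⁴ + 0⁴ + 3⁴ = 7938
7938 → 7⁴ + 9⁴ + 3⁴ + 8⁴ = 13139
13139 → 1⁴ + 3⁴ + 1⁴ + 3⁴ + 9⁴ = 6725
6725 → 6⁴ + 7⁴ + 2⁴ + 5⁴ = 4338
4338 → 4⁴ + 3⁴ + 3⁴ + 8⁴ = 4514
4514 → 4⁴ + 5⁴ + 1⁴ + 4⁴ = 1138
1138 → 1⁴ + 1⁴ + 3⁴ + 8⁴ = 4179
4179 → 4⁴ + 1⁴ + 7⁴ + 9⁴ = 9219
9219 → 9⁴ + 2⁴ + 1⁴ + 9⁴ = 13139  — 13139 repeats.
That took 12 steps.

12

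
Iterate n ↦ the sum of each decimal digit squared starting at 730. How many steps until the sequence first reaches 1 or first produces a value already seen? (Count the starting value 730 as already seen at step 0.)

730 → 58
58 → 89
89 → 145
145 → 42
42 → 20
20 → 4
4 → 16
16 → 37
37 → 58  — 58 repeats.
That took 9 steps.

9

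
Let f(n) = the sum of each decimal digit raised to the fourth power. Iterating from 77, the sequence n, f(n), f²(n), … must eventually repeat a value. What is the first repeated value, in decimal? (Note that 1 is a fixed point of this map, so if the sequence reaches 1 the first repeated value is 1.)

13139

77 → 7⁴ + 7⁴ = 4802
4802 → 4⁴ + 8⁴ + 0⁴ + 2⁴ = 4368
4368 → 4⁴ + 3⁴ + 6⁴ + 8⁴ = 5729
5729 → 5⁴ + 7⁴ + 2⁴ + 9⁴ = 9603
9603 → 9⁴ + 6⁴ + 0⁴ + 3⁴ = 7938
7938 → 7⁴ + 9⁴ + 3⁴ + 8⁴ = 13139
13139 → 1⁴ + 3⁴ + 1⁴ + 3⁴ + 9⁴ = 6725
6725 → 6⁴ + 7⁴ + 2⁴ + 5⁴ = 4338
4338 → 4⁴ + 3⁴ + 3⁴ + 8⁴ = 4514
4514 → 4⁴ + 5⁴ + 1⁴ + 4⁴ = 1138
1138 → 1⁴ + 1⁴ + 3⁴ + 8⁴ = 4179
4179 → 4⁴ + 1⁴ + 7⁴ + 9⁴ = 9219
9219 → 9⁴ + 2⁴ + 1⁴ + 9⁴ = 13139  — 13139 already appeared earlier.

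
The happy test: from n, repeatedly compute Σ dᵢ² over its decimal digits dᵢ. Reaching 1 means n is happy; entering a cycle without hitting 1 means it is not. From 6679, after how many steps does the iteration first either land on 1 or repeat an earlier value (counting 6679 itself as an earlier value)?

15

6679 → 6² + 6² + 7² + 9² = 36 + 36 + 49 + 81 = 202
202 → 2² + 0² + 2² = 4 + 0 + 4 = 8
8 → 8² = 64
64 → 6² + 4² = 36 + 16 = 52
52 → 5² + 2² = 25 + 4 = 29
29 → 2² + 9² = 4 + 81 = 85
85 → 8² + 5² = 64 + 25 = 89
89 → 8² + 9² = 64 + 81 = 145
145 → 1² + 4² + 5² = 1 + 16 + 25 = 42
42 → 4² + 2² = 16 + 4 = 20
20 → 2² + 0² = 4 + 0 = 4
4 → 4² = 16
16 → 1² + 6² = 1 + 36 = 37
37 → 3² + 7² = 9 + 49 = 58
58 → 5² + 8² = 25 + 64 = 89  — 89 repeats.
That took 15 steps.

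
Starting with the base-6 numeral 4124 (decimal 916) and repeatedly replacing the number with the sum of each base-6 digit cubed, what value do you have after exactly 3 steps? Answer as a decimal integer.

916 = (4,1,2,4)_6 → 137
137 = (3,4,5)_6 → 216
216 = (1,0,0,0)_6 → 1

1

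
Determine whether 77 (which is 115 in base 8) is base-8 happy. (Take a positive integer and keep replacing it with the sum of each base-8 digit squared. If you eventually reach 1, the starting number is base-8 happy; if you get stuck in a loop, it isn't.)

base-8 happy

77 = (1,1,5)_8 → 27
27 = (3,3)_8 → 18
18 = (2,2)_8 → 8
8 = (1,0)_8 → 1  — reached 1.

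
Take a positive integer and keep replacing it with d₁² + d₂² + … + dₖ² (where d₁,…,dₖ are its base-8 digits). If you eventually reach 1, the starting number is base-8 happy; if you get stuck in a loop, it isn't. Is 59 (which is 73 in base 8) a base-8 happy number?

not base-8 happy

59 = (7,3)_8 → 7² + 3² = 49 + 9 = 58
58 = (7,2)_8 → 7² + 2² = 49 + 4 = 53
53 = (6,5)_8 → 6² + 5² = 36 + 25 = 61
61 = (7,5)_8 → 7² + 5² = 49 + 25 = 74
74 = (1,1,2)_8 → 1² + 1² + 2² = 1 + 1 + 4 = 6
6 = (6)_8 → 6² = 36
36 = (4,4)_8 → 4² + 4² = 16 + 16 = 32
32 = (4,0)_8 → 4² + 0² = 16 + 0 = 16
16 = (2,0)_8 → 2² + 0² = 4 + 0 = 4
4 = (4)_8 → 4² = 16  — 16 already seen; the sequence cycles without reaching 1.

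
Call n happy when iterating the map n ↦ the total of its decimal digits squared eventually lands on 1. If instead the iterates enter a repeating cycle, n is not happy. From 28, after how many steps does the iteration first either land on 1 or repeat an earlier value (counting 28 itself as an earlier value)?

3

28 → 2² + 8² = 4 + 64 = 68
68 → 6² + 8² = 36 + 64 = 100
100 → 1² + 0² + 0² = 1 + 0 + 0 = 1  — reached 1.
That took 3 steps.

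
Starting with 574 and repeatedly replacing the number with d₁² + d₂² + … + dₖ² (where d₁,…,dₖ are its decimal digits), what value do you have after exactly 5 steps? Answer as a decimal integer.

574 → 5² + 7² + 4² = 25 + 49 + 16 = 90
90 → 9² + 0² = 81 + 0 = 81
81 → 8² + 1² = 64 + 1 = 65
65 → 6² + 5² = 36 + 25 = 61
61 → 6² + 1² = 36 + 1 = 37

37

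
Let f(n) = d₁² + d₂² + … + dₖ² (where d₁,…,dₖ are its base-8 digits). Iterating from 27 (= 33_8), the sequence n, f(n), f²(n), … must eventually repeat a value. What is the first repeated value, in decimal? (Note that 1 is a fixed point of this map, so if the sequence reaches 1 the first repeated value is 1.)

1

27 = (3,3)_8 → 3² + 3² = 9 + 9 = 18
18 = (2,2)_8 → 2² + 2² = 4 + 4 = 8
8 = (1,0)_8 → 1² + 0² = 1 + 0 = 1  — reached the fixed point 1.
1 → 1, so 1 is the first repeated value.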